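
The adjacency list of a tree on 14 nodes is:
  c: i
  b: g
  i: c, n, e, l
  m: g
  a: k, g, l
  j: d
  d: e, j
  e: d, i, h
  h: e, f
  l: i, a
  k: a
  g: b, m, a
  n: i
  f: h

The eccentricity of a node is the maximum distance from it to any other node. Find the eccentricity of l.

4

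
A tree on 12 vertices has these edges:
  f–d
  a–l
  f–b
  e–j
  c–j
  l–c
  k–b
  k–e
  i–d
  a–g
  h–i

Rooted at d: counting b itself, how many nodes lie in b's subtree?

8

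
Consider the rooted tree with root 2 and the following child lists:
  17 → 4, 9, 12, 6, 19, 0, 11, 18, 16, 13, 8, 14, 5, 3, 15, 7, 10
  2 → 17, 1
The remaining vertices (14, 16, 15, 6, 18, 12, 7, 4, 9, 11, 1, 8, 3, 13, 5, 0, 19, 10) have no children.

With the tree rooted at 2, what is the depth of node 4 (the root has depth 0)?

Path from 2 to 4: 2 → 17 → 4, which has 2 edges.

2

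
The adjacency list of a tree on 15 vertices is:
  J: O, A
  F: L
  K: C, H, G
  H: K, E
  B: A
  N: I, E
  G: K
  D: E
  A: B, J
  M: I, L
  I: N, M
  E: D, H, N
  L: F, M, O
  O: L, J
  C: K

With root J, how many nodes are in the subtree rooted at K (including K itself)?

3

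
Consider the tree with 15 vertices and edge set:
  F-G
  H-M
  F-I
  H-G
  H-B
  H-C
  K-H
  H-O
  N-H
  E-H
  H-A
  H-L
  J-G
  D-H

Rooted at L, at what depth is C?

L–H–C — 2 edges.

2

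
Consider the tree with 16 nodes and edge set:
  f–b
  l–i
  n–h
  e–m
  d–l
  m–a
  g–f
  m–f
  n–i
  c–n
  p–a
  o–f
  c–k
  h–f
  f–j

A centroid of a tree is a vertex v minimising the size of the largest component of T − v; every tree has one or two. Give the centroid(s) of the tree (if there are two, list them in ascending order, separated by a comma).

f

Removing f splits the tree into components of sizes 7, 4, 1, 1, 1, 1; the largest is 7 ≤ ⌊16/2⌋ = 8.
Every other node leaves some component of size > 8, so the centroid is unique.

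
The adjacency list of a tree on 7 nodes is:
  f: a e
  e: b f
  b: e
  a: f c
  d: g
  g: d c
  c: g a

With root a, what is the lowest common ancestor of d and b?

a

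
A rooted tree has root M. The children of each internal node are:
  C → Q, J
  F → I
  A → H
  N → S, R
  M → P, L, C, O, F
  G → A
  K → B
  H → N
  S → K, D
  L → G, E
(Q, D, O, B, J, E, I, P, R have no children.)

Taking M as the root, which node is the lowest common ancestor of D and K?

Path D→root: D S N H A G L M; path K→root: K S N H A G L M.
First common node: S.

S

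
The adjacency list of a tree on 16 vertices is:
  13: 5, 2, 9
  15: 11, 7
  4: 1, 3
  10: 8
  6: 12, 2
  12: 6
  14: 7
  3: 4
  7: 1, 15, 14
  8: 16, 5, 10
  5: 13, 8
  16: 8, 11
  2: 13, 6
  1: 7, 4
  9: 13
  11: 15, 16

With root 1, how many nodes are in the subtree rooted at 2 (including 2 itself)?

3

2's subtree: {2, 6, 12}, size 3.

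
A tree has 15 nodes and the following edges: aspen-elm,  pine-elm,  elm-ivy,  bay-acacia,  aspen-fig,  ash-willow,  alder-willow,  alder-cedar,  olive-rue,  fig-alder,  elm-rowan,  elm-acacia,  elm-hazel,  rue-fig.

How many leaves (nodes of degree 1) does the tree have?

The leaves are ash, bay, cedar, hazel, ivy, olive, pine, rowan.
That is 8 leaves.

8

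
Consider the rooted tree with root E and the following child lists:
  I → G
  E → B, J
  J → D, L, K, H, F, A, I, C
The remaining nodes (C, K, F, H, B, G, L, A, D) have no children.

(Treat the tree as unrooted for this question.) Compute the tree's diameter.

A longest path is G - I - J - E - B, with 4 edges.

4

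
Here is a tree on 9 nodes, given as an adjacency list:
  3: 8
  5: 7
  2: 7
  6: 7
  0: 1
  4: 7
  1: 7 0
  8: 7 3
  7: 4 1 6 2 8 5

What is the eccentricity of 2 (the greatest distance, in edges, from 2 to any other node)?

3

Distances from 2 peak at 3, attained at 3 (0 also at distance 3).
2 – 7 – 8 – 3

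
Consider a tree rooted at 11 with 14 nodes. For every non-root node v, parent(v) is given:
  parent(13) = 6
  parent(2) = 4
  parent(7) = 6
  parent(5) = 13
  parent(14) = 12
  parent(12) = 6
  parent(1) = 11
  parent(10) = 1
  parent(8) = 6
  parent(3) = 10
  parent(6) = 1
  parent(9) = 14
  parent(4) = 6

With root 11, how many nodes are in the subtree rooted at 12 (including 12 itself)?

3

12's subtree: {12, 14, 9}, size 3.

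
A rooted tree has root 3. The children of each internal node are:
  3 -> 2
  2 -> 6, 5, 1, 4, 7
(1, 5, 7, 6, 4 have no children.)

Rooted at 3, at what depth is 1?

2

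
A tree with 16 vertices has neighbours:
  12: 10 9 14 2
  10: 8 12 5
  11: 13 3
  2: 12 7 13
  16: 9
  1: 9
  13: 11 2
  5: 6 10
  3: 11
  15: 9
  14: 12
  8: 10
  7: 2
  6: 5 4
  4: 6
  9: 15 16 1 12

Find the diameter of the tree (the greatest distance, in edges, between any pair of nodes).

Starting from 3, a farthest node is 4 at distance 8.
One longest path: 3-11-13-2-12-10-5-6-4.
So the diameter is 8.

8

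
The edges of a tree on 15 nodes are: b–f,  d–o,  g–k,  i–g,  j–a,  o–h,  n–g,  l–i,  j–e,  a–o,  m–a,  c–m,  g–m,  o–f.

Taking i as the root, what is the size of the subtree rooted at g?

13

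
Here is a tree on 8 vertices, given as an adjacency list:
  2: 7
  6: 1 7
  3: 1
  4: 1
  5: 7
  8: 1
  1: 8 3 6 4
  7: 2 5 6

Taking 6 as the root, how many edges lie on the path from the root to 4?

2

Path from 6 to 4: 6 – 1 – 4, which has 2 edges.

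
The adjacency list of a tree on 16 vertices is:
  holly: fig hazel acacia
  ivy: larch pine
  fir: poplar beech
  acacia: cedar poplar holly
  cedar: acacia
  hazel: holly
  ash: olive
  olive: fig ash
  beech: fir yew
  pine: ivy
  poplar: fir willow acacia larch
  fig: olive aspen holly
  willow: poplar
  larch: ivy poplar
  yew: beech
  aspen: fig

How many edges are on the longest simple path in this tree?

Starting from yew, a farthest node is ash at distance 8.
One longest path: yew-beech-fir-poplar-acacia-holly-fig-olive-ash.
So the diameter is 8.

8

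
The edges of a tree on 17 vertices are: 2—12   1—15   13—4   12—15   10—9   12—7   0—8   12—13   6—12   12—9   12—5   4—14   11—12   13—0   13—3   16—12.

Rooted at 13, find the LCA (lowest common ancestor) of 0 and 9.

0's ancestor chain is 0, 13 and 9's is 9, 12, 13; they first meet at 13.

13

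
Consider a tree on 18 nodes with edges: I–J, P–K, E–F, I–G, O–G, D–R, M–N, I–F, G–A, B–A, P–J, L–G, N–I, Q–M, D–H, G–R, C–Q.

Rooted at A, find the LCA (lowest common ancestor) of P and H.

G

Path P→root: P J I G A; path H→root: H D R G A.
First common node: G.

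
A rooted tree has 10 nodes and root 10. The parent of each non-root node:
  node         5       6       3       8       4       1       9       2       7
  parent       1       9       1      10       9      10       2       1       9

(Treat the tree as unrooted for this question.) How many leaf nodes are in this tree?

6

The leaves are 3, 4, 5, 6, 7, 8.
That is 6 leaves.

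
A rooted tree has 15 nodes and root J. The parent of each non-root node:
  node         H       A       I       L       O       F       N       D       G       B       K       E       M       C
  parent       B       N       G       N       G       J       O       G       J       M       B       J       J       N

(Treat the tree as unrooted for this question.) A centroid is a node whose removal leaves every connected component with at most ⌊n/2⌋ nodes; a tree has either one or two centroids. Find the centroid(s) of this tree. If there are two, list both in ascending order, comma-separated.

G

Removing G splits the tree into components of sizes 7, 5, 1, 1; the largest is 7 ≤ ⌊15/2⌋ = 7.
No neighbour of G does as well, so G is the unique centroid.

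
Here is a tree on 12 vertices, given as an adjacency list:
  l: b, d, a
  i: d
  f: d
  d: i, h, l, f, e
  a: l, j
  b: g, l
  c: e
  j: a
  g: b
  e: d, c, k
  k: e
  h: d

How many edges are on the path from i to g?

i - d - l - b - g: 4 edges.

4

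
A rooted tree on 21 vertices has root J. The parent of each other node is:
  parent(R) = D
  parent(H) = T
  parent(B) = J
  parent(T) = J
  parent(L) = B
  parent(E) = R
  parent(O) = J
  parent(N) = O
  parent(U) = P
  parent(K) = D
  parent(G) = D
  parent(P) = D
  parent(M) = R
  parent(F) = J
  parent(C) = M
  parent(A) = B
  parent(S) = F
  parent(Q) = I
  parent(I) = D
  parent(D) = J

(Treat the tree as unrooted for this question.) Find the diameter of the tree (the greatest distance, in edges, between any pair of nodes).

6

BFS from L reaches C last, at distance 6; BFS from C confirms no node is farther.
Path: L-B-J-D-R-M-C.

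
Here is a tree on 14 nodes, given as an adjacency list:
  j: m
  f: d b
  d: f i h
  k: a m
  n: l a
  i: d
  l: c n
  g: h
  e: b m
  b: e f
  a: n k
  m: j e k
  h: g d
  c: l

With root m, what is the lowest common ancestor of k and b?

m

Path k→root: k m; path b→root: b e m.
First common node: m.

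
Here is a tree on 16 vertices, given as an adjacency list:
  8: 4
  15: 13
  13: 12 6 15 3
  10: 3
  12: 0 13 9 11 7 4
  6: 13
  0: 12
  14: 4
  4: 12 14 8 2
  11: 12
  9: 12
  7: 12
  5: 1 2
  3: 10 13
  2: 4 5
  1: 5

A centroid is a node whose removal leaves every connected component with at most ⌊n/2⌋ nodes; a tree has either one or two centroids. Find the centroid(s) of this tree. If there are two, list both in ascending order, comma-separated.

Removing 12 splits the tree into components of sizes 6, 5, 1, 1, 1, 1; the largest is 6 ≤ ⌊16/2⌋ = 8.
No neighbour of 12 does as well, so 12 is the unique centroid.

12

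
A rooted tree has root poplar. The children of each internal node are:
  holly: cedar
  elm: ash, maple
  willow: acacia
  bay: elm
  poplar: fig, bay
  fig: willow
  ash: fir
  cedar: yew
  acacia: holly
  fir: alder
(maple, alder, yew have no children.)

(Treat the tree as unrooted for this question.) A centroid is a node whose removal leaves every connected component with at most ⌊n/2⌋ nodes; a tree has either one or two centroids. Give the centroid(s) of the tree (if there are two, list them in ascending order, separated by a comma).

poplar

Delete poplar: the remaining components have sizes 6, 6. Max 6 ≤ 6, so poplar is a centroid.
No neighbour of poplar does as well, so poplar is the unique centroid.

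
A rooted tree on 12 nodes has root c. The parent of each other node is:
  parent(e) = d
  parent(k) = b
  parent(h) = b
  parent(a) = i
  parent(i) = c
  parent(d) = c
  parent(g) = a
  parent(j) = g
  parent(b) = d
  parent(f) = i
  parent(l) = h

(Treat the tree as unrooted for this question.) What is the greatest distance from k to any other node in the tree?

7

Distances from k peak at 7, attained at j.
k – b – d – c – i – a – g – j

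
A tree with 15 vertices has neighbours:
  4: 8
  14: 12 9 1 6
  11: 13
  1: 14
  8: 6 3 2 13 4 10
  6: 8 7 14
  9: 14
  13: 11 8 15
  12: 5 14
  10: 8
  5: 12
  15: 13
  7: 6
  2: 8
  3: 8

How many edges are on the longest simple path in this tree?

6

Starting from 11, a farthest node is 5 at distance 6.
One longest path: 11 - 13 - 8 - 6 - 14 - 12 - 5.
So the diameter is 6.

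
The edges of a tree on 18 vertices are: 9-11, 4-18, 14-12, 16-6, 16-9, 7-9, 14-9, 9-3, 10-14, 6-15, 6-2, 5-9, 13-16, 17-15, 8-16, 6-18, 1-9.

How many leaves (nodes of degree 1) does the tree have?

12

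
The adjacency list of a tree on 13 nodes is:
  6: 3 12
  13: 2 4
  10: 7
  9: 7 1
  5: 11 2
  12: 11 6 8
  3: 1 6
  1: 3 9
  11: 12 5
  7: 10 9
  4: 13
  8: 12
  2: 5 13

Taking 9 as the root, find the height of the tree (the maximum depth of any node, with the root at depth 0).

4 sits deepest: 9 → 1 → 3 → 6 → 12 → 11 → 5 → 2 → 13 → 4 — 9 edges from the root.

9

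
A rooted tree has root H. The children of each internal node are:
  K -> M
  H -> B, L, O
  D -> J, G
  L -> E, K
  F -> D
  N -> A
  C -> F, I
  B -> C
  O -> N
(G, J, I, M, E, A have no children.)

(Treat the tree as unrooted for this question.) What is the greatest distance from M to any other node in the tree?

8

The node farthest from M is J (G also at distance 8), via M–K–L–H–B–C–F–D–J — 8 edges.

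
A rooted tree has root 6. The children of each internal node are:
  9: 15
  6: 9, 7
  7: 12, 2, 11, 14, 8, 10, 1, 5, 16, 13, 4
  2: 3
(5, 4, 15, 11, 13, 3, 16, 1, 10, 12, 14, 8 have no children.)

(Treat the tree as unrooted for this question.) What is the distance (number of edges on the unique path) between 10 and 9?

3

10 – 7 – 6 – 9: 3 edges.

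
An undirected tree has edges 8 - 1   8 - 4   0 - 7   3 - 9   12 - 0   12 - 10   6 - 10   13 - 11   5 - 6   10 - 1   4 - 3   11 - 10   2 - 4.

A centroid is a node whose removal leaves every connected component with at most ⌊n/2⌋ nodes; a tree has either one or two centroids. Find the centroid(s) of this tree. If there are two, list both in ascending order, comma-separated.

10

If 10 is removed the pieces have sizes 6, 3, 2, 2, all ≤ ⌊14/2⌋ = 7.
Every other node leaves some component of size > 7, so the centroid is unique.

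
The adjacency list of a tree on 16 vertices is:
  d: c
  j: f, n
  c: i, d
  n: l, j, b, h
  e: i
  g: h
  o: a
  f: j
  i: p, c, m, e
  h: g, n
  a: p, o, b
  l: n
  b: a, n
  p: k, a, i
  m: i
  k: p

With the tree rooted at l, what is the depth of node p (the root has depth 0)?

Path from l to p: l → n → b → a → p, which has 4 edges.

4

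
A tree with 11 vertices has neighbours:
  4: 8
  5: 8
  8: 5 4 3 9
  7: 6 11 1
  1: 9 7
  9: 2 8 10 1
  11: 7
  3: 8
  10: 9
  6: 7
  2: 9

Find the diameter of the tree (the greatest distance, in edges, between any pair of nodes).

5

A longest path is 6 - 7 - 1 - 9 - 8 - 3, with 5 edges.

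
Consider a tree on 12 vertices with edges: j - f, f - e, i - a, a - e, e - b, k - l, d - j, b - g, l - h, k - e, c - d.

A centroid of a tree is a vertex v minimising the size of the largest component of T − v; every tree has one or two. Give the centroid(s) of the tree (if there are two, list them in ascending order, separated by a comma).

e

Delete e: the remaining components have sizes 4, 3, 2, 2. Max 4 ≤ 6, so e is a centroid.
Every other node leaves some component of size > 6, so the centroid is unique.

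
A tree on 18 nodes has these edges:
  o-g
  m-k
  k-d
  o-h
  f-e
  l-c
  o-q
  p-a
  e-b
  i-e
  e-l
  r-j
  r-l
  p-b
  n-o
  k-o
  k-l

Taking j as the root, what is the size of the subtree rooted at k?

Descendants of k (including itself): k, d, o, m, n, g, q, h. That's 8.

8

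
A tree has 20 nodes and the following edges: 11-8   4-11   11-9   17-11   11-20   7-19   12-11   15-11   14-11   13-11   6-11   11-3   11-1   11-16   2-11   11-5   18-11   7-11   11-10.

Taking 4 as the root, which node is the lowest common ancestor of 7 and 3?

11

Path 7→root: 7 11 4; path 3→root: 3 11 4.
First common node: 11.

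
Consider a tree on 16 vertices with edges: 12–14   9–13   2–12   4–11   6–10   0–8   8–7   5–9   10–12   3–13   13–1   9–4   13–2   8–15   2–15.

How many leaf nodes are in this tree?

8

The leaves are 0, 1, 3, 5, 6, 7, 11, 14.
That is 8 leaves.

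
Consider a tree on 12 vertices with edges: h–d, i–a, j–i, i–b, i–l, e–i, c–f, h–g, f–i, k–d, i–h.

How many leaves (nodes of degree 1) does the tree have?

The leaves are a, b, c, e, g, j, k, l.
That is 8 leaves.

8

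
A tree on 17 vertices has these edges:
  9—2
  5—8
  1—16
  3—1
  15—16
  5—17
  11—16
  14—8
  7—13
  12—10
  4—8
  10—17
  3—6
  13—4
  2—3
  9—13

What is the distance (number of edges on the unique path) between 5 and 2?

5

The path is 5 – 8 – 4 – 13 – 9 – 2, which has 5 edges.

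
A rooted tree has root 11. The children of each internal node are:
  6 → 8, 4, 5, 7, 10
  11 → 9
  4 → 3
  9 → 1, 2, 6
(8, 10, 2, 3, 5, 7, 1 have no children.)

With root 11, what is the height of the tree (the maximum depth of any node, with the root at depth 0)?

3 sits deepest: 11 → 9 → 6 → 4 → 3 — 4 edges from the root.

4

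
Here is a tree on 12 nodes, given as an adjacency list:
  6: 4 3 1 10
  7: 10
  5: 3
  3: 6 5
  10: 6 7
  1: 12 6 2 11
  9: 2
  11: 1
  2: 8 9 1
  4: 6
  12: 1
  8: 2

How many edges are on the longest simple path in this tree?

A longest path is 9 – 2 – 1 – 6 – 3 – 5, with 5 edges.

5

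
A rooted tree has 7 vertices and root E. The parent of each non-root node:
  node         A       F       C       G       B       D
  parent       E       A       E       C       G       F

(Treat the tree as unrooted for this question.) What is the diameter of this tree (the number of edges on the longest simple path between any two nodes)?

BFS from B reaches D last, at distance 6; BFS from D confirms no node is farther.
Path: B - G - C - E - A - F - D.

6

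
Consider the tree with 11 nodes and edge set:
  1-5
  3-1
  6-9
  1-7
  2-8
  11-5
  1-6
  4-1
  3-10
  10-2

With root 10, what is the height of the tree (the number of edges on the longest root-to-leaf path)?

4

9 sits deepest: 10-3-1-6-9 — 4 edges from the root.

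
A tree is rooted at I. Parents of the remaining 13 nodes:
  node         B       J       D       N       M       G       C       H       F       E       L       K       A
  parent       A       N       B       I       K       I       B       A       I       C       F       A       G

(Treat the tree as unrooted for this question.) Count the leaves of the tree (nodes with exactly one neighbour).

6

Degree-1 nodes: D, E, H, J, L, M — 6 of them.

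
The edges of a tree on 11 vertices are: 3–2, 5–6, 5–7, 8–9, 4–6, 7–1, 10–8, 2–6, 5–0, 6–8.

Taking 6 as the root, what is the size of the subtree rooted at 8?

The subtree rooted at 8 contains: 8, 10, 9 — 3 nodes.

3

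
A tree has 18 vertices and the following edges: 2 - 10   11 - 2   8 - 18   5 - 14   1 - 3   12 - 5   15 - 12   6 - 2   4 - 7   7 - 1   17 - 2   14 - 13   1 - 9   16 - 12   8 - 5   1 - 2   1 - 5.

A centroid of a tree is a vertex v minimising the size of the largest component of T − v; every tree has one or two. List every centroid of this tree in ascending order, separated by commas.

If 1 is removed the pieces have sizes 8, 5, 2, 1, 1, all ≤ ⌊18/2⌋ = 9.
Every other node leaves some component of size > 9, so the centroid is unique.

1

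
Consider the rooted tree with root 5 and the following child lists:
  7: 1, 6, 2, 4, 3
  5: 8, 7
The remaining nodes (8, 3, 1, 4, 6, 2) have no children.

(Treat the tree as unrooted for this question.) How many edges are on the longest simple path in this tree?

3

BFS from 8 reaches 3 last, at distance 3; BFS from 3 confirms no node is farther.
Path: 8 – 5 – 7 – 3.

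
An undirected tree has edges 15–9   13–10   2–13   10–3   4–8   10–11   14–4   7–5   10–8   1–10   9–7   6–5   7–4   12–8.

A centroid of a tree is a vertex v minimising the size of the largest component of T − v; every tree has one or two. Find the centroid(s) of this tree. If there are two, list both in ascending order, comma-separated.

Removing 8 splits the tree into components of sizes 7, 6, 1; the largest is 7 ≤ ⌊15/2⌋ = 7.
Every other node leaves some component of size > 7, so the centroid is unique.

8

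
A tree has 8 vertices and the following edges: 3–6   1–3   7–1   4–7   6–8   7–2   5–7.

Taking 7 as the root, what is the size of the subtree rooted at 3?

3's subtree: {3, 6, 8}, size 3.

3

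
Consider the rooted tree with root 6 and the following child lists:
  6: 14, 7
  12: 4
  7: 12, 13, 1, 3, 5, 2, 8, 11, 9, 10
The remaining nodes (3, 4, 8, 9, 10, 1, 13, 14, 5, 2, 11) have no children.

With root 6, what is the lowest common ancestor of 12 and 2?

7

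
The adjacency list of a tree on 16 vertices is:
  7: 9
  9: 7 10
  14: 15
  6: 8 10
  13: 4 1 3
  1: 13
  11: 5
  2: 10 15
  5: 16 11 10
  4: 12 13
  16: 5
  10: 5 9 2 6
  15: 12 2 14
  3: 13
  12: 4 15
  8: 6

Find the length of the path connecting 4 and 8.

The path is 4–12–15–2–10–6–8, which has 6 edges.

6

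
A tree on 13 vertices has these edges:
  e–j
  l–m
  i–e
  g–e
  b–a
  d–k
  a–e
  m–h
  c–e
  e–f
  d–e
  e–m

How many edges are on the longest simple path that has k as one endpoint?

4

A farthest node from k is h (l, b also at distance 4).
The path k–d–e–m–h has 4 edges.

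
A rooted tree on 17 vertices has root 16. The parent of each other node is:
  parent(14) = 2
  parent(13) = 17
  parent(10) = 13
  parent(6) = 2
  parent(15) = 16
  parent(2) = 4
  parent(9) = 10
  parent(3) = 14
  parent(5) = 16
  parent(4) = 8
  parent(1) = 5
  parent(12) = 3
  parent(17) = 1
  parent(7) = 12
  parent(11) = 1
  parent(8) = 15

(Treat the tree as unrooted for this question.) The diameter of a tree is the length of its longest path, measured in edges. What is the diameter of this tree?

Starting from 9, a farthest node is 7 at distance 14.
One longest path: 9 – 10 – 13 – 17 – 1 – 5 – 16 – 15 – 8 – 4 – 2 – 14 – 3 – 12 – 7.
So the diameter is 14.

14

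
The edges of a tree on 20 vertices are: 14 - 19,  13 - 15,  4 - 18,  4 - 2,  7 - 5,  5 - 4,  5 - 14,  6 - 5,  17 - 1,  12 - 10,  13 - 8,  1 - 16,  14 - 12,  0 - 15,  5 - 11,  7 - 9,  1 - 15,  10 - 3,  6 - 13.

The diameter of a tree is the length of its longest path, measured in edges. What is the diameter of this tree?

9

Starting from 3, a farthest node is 17 at distance 9.
One longest path: 3 – 10 – 12 – 14 – 5 – 6 – 13 – 15 – 1 – 17.
So the diameter is 9.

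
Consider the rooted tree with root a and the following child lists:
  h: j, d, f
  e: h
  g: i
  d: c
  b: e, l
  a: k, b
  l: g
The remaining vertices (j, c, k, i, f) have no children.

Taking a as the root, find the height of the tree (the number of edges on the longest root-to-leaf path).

5

A deepest node is c, reached by a → b → e → h → d → c.
That path has 5 edges, so the height is 5.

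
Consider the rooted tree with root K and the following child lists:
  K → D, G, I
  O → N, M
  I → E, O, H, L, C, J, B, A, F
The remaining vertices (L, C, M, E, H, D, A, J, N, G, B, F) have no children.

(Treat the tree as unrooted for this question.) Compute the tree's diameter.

4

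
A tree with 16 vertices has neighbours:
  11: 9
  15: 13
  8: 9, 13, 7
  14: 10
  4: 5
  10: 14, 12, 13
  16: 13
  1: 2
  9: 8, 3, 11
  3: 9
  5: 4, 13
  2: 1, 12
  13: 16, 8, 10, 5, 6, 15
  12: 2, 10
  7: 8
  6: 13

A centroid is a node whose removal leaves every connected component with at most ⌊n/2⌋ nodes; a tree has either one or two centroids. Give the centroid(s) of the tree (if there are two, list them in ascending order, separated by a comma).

13

Delete 13: the remaining components have sizes 5, 5, 2, 1, 1, 1. Max 5 ≤ 8, so 13 is a centroid.
Every other node leaves some component of size > 8, so the centroid is unique.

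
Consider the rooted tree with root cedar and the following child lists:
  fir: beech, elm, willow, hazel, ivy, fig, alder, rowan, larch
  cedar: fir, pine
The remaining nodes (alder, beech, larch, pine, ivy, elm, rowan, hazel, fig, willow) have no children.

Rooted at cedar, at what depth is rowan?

2

Path from cedar to rowan: cedar – fir – rowan, which has 2 edges.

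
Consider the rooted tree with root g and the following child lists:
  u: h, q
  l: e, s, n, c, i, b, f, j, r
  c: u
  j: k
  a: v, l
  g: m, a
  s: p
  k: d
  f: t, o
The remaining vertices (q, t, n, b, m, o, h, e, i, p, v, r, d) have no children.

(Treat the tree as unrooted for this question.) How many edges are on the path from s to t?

s - l - f - t: 3 edges.

3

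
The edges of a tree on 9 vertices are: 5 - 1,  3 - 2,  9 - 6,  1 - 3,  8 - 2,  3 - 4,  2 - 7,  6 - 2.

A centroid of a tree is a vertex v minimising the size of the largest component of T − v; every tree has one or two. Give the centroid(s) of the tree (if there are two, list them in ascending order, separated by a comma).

If 2 is removed the pieces have sizes 4, 2, 1, 1, all ≤ ⌊9/2⌋ = 4.
No neighbour of 2 does as well, so 2 is the unique centroid.

2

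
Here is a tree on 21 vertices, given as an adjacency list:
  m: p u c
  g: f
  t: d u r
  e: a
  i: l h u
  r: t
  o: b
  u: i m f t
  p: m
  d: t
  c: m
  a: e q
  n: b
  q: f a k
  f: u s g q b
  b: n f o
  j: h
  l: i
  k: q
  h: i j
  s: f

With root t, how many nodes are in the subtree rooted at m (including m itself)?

3

m's subtree: {m, p, c}, size 3.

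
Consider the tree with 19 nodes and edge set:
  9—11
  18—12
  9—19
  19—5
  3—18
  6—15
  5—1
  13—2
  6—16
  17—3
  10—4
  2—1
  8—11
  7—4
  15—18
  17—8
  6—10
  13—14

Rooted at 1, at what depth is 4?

Path from 1 to 4: 1 – 5 – 19 – 9 – 11 – 8 – 17 – 3 – 18 – 15 – 6 – 10 – 4, which has 12 edges.

12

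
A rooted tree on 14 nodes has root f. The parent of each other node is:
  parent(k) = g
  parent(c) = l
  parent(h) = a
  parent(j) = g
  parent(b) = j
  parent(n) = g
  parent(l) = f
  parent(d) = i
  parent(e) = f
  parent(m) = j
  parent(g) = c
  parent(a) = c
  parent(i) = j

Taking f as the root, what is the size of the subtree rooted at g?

g's subtree: {g, j, n, k, i, m, b, d}, size 8.

8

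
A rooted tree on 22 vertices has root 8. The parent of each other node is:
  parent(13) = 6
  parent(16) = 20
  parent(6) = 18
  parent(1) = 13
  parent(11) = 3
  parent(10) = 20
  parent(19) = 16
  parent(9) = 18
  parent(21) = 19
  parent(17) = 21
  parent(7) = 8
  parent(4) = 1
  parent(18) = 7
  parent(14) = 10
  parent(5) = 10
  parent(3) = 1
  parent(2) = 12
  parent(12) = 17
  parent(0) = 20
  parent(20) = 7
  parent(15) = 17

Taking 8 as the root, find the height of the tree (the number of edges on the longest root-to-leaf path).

A deepest node is 2, reached by 8 – 7 – 20 – 16 – 19 – 21 – 17 – 12 – 2.
That path has 8 edges, so the height is 8.

8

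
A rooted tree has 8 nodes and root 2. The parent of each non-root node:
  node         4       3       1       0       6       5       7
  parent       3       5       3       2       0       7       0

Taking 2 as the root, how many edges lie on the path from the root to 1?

5

Climbing from 1 to the root: 1 → 3 → 5 → 7 → 0 → 2. That's 5 steps.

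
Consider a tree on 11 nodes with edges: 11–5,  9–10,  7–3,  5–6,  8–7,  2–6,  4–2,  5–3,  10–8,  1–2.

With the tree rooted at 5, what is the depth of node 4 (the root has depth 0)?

Climbing from 4 to the root: 4–2–6–5. That's 3 steps.

3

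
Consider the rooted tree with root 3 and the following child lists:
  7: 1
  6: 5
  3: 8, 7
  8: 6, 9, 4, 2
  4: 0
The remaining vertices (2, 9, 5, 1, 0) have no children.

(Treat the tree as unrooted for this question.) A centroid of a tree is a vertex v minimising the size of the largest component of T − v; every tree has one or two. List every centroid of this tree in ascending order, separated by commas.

8

Removing 8 splits the tree into components of sizes 3, 2, 2, 1, 1; the largest is 3 ≤ ⌊10/2⌋ = 5.
No neighbour of 8 does as well, so 8 is the unique centroid.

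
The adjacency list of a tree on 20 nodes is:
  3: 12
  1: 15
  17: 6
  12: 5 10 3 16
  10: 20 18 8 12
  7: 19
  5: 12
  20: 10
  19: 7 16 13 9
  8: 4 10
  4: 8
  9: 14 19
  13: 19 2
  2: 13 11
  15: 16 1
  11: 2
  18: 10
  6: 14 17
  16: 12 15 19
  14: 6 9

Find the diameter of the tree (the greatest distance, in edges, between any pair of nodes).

9

A longest path is 17 - 6 - 14 - 9 - 19 - 16 - 12 - 10 - 8 - 4, with 9 edges.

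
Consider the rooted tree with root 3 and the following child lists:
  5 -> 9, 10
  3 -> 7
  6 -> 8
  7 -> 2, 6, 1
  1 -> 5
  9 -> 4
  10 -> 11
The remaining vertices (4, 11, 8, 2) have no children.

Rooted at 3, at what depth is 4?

Climbing from 4 to the root: 4–9–5–1–7–3. That's 5 steps.

5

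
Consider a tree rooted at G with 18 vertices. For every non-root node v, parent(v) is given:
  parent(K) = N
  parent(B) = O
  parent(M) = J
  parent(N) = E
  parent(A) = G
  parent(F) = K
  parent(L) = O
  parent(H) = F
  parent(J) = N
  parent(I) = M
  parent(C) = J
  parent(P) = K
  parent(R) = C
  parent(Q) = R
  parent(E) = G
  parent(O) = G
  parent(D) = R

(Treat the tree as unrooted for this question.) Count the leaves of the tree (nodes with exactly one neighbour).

Degree-1 nodes: A, B, D, H, I, L, P, Q — 8 of them.

8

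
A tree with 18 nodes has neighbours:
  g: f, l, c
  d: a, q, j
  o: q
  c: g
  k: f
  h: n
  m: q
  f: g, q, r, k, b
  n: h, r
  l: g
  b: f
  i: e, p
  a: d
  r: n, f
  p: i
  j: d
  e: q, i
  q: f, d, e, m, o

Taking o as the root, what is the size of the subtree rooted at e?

Descendants of e (including itself): e, i, p. That's 3.

3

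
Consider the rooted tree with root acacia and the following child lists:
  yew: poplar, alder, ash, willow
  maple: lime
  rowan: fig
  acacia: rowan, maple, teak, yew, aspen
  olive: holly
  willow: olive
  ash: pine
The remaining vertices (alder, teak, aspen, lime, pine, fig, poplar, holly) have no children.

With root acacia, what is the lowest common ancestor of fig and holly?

acacia

Ancestors of fig (toward the root): fig, rowan, acacia.
Ancestors of holly: holly, olive, willow, yew, acacia.
The deepest node appearing in both lists is acacia.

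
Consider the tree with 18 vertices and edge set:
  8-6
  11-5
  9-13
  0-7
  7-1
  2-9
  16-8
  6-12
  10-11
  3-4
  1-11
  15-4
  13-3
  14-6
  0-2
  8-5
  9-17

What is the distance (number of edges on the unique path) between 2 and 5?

5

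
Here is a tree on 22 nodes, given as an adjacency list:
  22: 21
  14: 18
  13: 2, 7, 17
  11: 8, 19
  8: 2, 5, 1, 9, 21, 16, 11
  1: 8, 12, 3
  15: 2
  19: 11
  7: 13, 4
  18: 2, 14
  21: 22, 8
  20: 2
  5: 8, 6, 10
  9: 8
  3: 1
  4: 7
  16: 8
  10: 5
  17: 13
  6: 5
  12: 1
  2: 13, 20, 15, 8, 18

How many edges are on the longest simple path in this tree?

6

BFS from 4 reaches 10 last, at distance 6; BFS from 10 confirms no node is farther.
Path: 4 – 7 – 13 – 2 – 8 – 5 – 10.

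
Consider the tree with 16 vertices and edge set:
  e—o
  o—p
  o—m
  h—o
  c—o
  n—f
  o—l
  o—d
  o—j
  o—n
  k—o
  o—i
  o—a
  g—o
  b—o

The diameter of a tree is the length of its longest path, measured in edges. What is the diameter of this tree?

BFS from f reaches j last, at distance 3; BFS from j confirms no node is farther.
Path: f – n – o – j.

3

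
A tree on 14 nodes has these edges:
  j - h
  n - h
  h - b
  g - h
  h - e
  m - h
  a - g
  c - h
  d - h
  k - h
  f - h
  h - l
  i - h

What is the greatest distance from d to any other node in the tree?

The node farthest from d is a, via d-h-g-a — 3 edges.

3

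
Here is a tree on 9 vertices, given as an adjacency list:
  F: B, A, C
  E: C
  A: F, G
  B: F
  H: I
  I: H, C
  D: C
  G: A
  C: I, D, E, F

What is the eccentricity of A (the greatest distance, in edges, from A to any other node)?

The node farthest from A is H, via A-F-C-I-H — 4 edges.

4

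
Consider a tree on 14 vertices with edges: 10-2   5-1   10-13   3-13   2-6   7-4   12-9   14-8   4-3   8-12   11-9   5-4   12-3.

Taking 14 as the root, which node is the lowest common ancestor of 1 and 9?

1's ancestor chain is 1, 5, 4, 3, 12, 8, 14 and 9's is 9, 12, 8, 14; they first meet at 12.

12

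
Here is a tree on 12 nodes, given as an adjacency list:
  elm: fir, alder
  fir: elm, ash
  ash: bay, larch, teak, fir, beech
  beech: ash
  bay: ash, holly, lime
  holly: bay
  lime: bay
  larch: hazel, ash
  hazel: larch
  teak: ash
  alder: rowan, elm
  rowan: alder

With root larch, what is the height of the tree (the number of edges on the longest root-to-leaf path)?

5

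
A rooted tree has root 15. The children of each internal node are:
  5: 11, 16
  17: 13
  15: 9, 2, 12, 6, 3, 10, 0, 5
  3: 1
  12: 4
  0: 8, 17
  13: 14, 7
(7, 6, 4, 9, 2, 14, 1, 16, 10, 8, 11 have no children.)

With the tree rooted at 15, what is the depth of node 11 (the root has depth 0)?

2

Climbing from 11 to the root: 11–5–15. That's 2 steps.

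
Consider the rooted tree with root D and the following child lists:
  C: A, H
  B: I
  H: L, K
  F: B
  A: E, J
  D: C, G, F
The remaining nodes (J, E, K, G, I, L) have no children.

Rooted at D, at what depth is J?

3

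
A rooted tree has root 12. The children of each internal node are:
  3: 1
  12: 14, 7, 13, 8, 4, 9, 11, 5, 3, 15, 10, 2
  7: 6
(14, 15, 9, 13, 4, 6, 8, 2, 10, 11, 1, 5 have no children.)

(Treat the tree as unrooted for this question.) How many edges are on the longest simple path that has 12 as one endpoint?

Distances from 12 peak at 2, attained at 6 (1 also at distance 2).
12 – 7 – 6

2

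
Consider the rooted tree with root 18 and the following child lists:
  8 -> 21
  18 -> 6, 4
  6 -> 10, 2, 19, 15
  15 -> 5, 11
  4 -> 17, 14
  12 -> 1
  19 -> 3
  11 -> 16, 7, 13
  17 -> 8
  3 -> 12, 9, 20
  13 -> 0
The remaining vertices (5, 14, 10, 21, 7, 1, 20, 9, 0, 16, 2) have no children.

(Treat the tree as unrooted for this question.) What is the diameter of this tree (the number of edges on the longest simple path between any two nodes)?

9

A longest path is 21-8-17-4-18-6-19-3-12-1, with 9 edges.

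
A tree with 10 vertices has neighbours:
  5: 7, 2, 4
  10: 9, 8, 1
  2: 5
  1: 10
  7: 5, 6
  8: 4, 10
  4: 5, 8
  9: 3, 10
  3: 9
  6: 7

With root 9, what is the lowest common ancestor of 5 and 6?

5's ancestor chain is 5, 4, 8, 10, 9 and 6's is 6, 7, 5, 4, 8, 10, 9; they first meet at 5.

5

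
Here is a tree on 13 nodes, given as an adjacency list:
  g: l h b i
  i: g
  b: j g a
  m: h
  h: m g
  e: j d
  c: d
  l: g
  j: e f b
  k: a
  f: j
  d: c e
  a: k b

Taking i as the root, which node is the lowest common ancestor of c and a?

Ancestors of c (toward the root): c, d, e, j, b, g, i.
Ancestors of a: a, b, g, i.
The deepest node appearing in both lists is b.

b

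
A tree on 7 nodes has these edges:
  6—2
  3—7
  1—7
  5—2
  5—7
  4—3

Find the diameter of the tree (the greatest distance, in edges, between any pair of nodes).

Starting from 4, a farthest node is 6 at distance 5.
One longest path: 4-3-7-5-2-6.
So the diameter is 5.

5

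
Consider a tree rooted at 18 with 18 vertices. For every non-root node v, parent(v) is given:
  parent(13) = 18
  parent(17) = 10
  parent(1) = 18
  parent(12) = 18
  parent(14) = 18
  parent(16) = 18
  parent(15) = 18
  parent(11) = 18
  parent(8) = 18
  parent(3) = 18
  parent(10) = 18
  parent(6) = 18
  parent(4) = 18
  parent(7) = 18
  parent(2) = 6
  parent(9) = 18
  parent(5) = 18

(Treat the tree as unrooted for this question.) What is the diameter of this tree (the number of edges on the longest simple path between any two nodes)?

Starting from 17, a farthest node is 2 at distance 4.
One longest path: 17 – 10 – 18 – 6 – 2.
So the diameter is 4.

4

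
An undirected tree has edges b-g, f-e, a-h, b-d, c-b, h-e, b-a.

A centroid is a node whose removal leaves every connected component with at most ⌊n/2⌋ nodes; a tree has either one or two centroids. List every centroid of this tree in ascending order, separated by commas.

a, b

Delete b: the remaining components have sizes 4, 1, 1, 1. Max 4 ≤ 4, so b is a centroid.
a is adjacent to b and is also a centroid (the largest component after removing it is likewise 4).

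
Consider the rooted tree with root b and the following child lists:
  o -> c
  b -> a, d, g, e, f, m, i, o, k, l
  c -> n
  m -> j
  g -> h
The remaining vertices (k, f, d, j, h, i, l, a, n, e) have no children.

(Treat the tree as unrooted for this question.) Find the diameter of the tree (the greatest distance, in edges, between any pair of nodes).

5

A longest path is n–c–o–b–g–h, with 5 edges.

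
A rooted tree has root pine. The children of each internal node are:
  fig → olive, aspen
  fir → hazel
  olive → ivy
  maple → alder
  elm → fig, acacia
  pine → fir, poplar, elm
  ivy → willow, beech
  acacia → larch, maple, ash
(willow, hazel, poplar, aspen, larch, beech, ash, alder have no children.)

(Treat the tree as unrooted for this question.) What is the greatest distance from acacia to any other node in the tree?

The node farthest from acacia is willow (beech also at distance 5), via acacia–elm–fig–olive–ivy–willow — 5 edges.

5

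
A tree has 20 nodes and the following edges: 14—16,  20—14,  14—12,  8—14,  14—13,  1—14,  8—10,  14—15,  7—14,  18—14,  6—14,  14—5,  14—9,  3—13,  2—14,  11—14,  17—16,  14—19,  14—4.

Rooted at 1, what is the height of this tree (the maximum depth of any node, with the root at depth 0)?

10 sits deepest: 1 → 14 → 8 → 10 — 3 edges from the root.

3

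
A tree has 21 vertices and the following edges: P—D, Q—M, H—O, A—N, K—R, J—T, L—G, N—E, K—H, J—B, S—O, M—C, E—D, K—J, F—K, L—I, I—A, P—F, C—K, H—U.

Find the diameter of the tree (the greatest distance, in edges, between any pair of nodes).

A longest path is G - L - I - A - N - E - D - P - F - K - H - O - S, with 12 edges.

12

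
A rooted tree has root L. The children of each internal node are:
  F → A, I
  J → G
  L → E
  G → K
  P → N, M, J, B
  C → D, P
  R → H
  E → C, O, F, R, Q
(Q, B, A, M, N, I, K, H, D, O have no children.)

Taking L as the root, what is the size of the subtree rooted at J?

3

Descendants of J (including itself): J, G, K. That's 3.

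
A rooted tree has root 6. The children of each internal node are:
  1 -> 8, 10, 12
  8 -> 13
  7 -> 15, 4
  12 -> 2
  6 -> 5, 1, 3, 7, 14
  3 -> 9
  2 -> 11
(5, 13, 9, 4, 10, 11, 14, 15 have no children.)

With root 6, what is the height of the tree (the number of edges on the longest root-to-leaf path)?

4

The longest root-to-leaf path is 6–1–12–2–11 (4 edges).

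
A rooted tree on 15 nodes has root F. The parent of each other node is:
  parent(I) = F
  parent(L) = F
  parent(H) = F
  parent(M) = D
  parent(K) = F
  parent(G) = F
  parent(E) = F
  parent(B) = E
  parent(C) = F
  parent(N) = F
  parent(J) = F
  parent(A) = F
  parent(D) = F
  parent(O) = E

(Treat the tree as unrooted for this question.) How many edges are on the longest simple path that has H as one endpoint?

3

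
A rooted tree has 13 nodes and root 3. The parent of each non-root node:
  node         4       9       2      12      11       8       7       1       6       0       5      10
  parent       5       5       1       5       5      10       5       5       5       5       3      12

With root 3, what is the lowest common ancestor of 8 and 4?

Path 8→root: 8 10 12 5 3; path 4→root: 4 5 3.
First common node: 5.

5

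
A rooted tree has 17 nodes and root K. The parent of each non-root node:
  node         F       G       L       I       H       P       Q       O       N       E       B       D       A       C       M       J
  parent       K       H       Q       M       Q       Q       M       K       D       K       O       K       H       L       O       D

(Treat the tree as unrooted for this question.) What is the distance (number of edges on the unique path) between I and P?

3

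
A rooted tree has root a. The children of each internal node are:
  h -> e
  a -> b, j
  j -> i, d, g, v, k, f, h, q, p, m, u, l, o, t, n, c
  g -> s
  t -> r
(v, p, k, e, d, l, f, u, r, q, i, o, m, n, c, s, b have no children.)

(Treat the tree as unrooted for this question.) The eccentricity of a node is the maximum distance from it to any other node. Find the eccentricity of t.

Distances from t peak at 3, attained at e (s, b also at distance 3).
t–j–h–e

3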